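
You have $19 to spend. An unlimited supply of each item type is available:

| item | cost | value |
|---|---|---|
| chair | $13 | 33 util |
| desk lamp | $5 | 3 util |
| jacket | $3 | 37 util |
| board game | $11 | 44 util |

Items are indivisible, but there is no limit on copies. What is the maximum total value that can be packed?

222 util

Best value-per-unit is jacket at 37/3, and filling with it alone uses cost 6×3=18. No mix of the others beats 6×37 = 222.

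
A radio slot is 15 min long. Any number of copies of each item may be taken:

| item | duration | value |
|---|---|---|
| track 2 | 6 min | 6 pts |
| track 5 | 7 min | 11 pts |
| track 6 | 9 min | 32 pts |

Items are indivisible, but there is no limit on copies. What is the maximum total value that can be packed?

Best value-per-unit is track 6 at 32/9; filling with it alone gives 1×32 = 32.
Optimal mix: 1×track 2 + 1×track 6 → duration 15, value 38.

38 pts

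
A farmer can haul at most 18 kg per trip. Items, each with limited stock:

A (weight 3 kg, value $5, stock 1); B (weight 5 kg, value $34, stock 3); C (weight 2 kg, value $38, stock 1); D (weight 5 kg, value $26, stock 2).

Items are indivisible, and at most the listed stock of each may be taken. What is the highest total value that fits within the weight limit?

Top feasible selections:
- 3×B + 1×C: weight 17, value 140
- 2×B + 1×C + 1×D: weight 17, value 132
Best: $140.

$140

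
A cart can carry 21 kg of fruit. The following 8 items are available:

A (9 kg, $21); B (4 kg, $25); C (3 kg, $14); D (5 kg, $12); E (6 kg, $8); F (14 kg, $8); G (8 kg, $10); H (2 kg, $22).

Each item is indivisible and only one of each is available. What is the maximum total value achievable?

Check high-value combinations within 21 kg:
- A+B+C+H: weight 9+4+3+2=18, value 21+25+14+22=82
- B+C+D+E+H: weight 4+3+5+6+2=20, value 25+14+12+8+22=81
- A+B+D+H: weight 9+4+5+2=20, value 21+25+12+22=80
Best: $82.

$82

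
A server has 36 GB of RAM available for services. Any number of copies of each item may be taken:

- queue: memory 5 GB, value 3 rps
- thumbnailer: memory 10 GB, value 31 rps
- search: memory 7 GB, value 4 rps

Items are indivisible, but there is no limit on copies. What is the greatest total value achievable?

Best value-per-unit is thumbnailer at 31/10; filling with it alone gives 3×31 = 93.
Optimal mix: 1×queue + 3×thumbnailer → memory 35, value 96.

96 rps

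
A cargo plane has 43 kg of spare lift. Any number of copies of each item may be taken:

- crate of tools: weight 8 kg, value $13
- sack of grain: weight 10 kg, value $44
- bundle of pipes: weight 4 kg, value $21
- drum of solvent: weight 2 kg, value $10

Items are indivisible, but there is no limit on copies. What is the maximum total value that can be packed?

Best value-per-unit is bundle of pipes at 21/4; filling with it alone gives 10×21 = 210.
Optimal mix: 10×bundle of pipes + 1×drum of solvent → weight 42, value 220.

$220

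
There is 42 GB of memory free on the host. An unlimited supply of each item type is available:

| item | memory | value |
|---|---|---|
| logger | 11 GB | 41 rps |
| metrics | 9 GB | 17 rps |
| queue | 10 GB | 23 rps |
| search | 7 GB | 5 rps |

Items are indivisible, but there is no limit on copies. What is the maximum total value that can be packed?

Best value-per-unit is logger at 41/11; filling with it alone gives 3×41 = 123.
Optimal mix: 3×logger + 1×metrics → memory 42, value 140.

140 rps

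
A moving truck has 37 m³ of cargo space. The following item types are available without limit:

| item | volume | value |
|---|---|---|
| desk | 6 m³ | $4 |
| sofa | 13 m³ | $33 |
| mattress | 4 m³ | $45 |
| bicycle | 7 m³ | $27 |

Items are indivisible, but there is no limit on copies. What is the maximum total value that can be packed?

$405

Best value-per-unit is mattress at 45/4, and filling with it alone uses volume 9×4=36. No mix of the others beats 9×45 = 405.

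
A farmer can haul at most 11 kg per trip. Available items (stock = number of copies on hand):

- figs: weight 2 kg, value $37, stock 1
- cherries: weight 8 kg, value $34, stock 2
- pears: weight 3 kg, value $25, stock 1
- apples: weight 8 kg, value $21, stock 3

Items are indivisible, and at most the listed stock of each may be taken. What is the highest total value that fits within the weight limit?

$71

Top feasible selections:
- 1×figs + 1×cherries: weight 10, value 71
- 1×figs + 1×pears: weight 5, value 62
- 1×cherries + 1×pears: weight 11, value 59
Best: $71.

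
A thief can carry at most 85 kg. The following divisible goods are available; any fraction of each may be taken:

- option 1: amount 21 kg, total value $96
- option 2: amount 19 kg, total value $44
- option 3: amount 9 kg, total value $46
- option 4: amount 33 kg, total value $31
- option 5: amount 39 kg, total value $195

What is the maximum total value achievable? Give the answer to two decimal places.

374.05

Take in order of value per unit:
- option 3 (46/9 per unit): all 9 → value 46, running total 46.00
- option 5 (195/39 per unit): all 39 → value 195, running total 241.00
- option 1 (96/21 per unit): all 21 → value 96, running total 337.00
- option 2 (44/19 per unit): 16 of 19 → value 16×44/19 = 37.0526, running total 374.05
Total 374.05.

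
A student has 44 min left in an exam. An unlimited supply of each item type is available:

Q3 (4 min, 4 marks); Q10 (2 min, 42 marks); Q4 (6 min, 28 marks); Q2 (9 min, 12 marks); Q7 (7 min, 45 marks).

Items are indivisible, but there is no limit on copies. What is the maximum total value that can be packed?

Best value-per-unit is Q10 at 42/2, and filling with it alone uses time 22×2=44. No mix of the others beats 22×42 = 924.

924 marks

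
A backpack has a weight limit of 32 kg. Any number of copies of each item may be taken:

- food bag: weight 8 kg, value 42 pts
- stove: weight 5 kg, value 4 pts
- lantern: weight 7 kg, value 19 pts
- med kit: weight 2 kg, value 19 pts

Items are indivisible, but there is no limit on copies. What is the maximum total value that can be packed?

304 pts

Best value-per-unit is med kit at 19/2, and filling with it alone uses weight 16×2=32. No mix of the others beats 16×19 = 304.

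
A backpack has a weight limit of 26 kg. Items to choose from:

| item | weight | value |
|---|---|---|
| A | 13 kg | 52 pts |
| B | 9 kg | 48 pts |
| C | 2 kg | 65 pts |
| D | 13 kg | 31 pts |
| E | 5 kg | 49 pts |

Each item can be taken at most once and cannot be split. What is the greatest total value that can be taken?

Check high-value combinations within 26 kg:
- A+C+E: weight 13+2+5=20, value 52+65+49=166
- A+B+C: weight 13+9+2=24, value 52+48+65=165
- B+C+E: weight 9+2+5=16, value 48+65+49=162
- C+D+E: weight 2+13+5=20, value 65+31+49=145
Best: 166 pts.

166 pts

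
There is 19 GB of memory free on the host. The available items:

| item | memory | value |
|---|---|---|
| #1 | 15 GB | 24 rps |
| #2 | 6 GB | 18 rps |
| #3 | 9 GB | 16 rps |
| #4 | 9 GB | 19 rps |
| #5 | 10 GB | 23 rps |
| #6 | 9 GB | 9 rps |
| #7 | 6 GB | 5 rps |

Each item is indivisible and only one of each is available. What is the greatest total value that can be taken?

Check high-value combinations within 19 GB:
- #4+#5: memory 9+10=19, value 19+23=42
- #2+#5: memory 6+10=16, value 18+23=41
- #3+#5: memory 9+10=19, value 16+23=39
- #2+#4: memory 6+9=15, value 18+19=37
Best: 42 rps.

42 rps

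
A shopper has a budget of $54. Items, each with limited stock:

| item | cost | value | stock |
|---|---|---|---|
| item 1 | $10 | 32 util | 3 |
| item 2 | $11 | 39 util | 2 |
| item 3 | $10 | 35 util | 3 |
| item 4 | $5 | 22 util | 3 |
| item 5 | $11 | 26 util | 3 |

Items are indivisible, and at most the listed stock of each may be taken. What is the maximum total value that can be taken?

192 util

Top feasible selections:
- 2×item 2 + 2×item 3 + 2×item 4: cost 52, value 192
- 1×item 1 + 2×item 2 + 1×item 3 + 2×item 4: cost 52, value 189
- 1×item 2 + 3×item 3 + 2×item 4: cost 51, value 188
- 2×item 1 + 2×item 2 + 2×item 4: cost 52, value 186
Best: 192 util.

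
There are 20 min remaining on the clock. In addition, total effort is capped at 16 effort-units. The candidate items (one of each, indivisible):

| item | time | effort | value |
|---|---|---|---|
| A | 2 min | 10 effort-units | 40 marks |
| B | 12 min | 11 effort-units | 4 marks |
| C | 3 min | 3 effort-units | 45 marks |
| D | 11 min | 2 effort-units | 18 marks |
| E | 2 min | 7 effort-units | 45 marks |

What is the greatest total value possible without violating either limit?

Feasible sets respecting both limits:
- C+D+E: time 16, effort 12, value 108
- A+C+D: time 16, effort 15, value 103
- C+E: time 5, effort 10, value 90
- A+C: time 5, effort 13, value 85
Best: 108 marks.

108 marks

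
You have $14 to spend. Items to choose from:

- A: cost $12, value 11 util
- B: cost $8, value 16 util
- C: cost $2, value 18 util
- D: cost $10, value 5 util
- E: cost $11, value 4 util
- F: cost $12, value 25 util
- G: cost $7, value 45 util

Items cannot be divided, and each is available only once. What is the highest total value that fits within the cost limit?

Check high-value combinations within $14:
- C+G: cost 2+7=9, value 18+45=63
- G: cost 7, value 45
- C+F: cost 2+12=14, value 18+25=43
Best: 63 util.

63 util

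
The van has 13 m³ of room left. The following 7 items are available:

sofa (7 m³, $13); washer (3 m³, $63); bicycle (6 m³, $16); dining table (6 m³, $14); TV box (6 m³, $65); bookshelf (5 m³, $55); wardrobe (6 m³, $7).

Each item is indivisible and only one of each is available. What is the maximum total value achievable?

Check high-value combinations within 13 m³:
- washer+TV box: volume 3+6=9, value 63+65=128
- TV box+bookshelf: volume 6+5=11, value 65+55=120
- washer+bookshelf: volume 3+5=8, value 63+55=118
- bicycle+TV box: volume 6+6=12, value 16+65=81
Best: $128.

$128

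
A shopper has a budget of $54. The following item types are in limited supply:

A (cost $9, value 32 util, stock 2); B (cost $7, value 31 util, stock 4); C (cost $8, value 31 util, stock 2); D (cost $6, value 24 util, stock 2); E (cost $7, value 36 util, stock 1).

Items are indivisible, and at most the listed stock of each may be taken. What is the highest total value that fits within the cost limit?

Best selections within cost 54 and stock limits:
- 2×A + 4×B + 1×E: cost 53, value 224
- 2×A + 3×B + 1×C + 1×E: cost 54, value 224
- 1×A + 4×B + 1×C + 1×E: cost 52, value 223
- 1×A + 3×B + 2×C + 1×E: cost 53, value 223
Best: 224 util.

224 util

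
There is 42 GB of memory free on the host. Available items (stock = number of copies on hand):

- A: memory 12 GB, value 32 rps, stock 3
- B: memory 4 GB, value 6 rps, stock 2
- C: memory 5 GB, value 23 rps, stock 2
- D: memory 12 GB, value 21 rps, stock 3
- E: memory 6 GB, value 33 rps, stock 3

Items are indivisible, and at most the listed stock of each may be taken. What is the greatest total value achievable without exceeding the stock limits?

Best selections within memory 42 and stock limits:
- 1×A + 2×C + 3×E: memory 40, value 177
- 2×C + 1×D + 3×E: memory 40, value 166
Best: 177 rps.

177 rps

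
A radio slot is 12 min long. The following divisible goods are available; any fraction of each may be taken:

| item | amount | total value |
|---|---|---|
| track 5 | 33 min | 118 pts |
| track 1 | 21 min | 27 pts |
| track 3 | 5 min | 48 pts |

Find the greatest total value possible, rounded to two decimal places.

Take in order of value per unit:
- track 3 (48/5 per unit): all 5 → value 48, running total 48.00
- track 5 (118/33 per unit): 7 of 33 → value 7×118/33 = 25.0303, running total 73.03
Total 73.03.

73.03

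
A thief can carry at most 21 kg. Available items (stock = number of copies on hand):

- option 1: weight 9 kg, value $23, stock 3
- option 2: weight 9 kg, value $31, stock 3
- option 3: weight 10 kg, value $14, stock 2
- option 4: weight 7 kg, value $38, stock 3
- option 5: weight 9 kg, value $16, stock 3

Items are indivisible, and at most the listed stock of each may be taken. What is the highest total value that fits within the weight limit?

$114

Best selections within weight 21 and stock limits:
- 3×option 4: weight 21, value 114
- 2×option 4: weight 14, value 76
- 1×option 2 + 1×option 4: weight 16, value 69
Best: $114.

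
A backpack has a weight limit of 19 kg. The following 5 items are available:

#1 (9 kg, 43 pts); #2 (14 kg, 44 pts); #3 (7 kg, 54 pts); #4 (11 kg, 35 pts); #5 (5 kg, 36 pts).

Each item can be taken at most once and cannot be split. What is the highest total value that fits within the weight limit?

97 pts

This is a 0/1 knapsack; check combinations near the capacity.
- #1+#3: weight 9+7=16, value 43+54=97
- #3+#5: weight 7+5=12, value 54+36=90
- #3+#4: weight 7+11=18, value 54+35=89
- #2+#5: weight 14+5=19, value 44+36=80
- #1+#5: weight 9+5=14, value 43+36=79
Best: 97 pts.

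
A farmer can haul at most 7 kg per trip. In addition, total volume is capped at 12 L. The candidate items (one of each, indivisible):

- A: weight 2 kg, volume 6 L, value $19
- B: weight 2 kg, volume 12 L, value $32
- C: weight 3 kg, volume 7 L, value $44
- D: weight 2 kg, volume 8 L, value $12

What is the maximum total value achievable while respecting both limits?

Feasible sets respecting both limits:
- C: weight 3, volume 7, value 44
- B: weight 2, volume 12, value 32
- A: weight 2, volume 6, value 19
- D: weight 2, volume 8, value 12
Best: $44.

$44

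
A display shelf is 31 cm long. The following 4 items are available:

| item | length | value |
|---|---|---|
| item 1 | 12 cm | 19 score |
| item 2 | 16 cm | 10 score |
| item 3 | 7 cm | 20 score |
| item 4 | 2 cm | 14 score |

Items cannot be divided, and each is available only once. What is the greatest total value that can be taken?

Check high-value combinations within 31 cm:
- item 1+item 3+item 4: length 12+7+2=21, value 19+20+14=53
- item 2+item 3+item 4: length 16+7+2=25, value 10+20+14=44
- item 1+item 2+item 4: length 12+16+2=30, value 19+10+14=43
- item 1+item 3: length 12+7=19, value 19+20=39
Best: 53 score.

53 score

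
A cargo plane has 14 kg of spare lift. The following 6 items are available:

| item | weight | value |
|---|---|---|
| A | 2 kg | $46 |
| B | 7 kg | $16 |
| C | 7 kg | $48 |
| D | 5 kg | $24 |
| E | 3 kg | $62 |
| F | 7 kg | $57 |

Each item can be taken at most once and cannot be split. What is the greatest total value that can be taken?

Check high-value combinations within 14 kg:
- A+E+F: weight 2+3+7=12, value 46+62+57=165
- A+C+E: weight 2+7+3=12, value 46+48+62=156
- A+D+E: weight 2+5+3=10, value 46+24+62=132
- A+D+F: weight 2+5+7=14, value 46+24+57=127
Best: $165.

$165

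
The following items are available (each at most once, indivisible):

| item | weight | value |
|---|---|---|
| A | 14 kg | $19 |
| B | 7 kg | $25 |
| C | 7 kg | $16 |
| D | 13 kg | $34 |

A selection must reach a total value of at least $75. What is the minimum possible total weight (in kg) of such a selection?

27

Subsets with value ≥ 75, sorted by total weight:
- B+C+D: weight 27, value 75
- A+B+D: weight 34, value 78
- A+B+C+D: weight 41, value 94
Minimum weight: 27 kg.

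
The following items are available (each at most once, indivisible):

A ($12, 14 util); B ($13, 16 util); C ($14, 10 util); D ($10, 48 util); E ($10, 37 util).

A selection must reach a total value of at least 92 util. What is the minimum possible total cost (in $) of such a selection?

32

Subsets with value ≥ 92, sorted by total cost:
- A+D+E: cost 32, value 99
- B+D+E: cost 33, value 101
Minimum cost: 32 $.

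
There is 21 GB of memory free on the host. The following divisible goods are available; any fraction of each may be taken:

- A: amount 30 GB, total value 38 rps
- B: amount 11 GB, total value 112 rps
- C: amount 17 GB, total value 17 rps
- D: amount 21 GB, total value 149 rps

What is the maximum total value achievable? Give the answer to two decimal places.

Take in order of value per unit:
- B (112/11 per unit): all 11 → value 112, running total 112.00
- D (149/21 per unit): 10 of 21 → value 10×149/21 = 70.9524, running total 182.95
Total 182.95.

182.95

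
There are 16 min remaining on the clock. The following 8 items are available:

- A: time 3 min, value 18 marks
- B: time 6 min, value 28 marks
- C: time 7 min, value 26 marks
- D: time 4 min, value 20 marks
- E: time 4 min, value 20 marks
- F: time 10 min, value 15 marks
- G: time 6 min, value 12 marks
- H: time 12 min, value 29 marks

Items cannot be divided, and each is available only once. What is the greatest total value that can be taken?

72 marks

Check high-value combinations within 16 min:
- A+B+C: time 3+6+7=16, value 18+28+26=72
- B+D+E: time 6+4+4=14, value 28+20+20=68
- A+B+D: time 3+6+4=13, value 18+28+20=66
- A+B+E: time 3+6+4=13, value 18+28+20=66
- C+D+E: time 7+4+4=15, value 26+20+20=66
Best: 72 marks.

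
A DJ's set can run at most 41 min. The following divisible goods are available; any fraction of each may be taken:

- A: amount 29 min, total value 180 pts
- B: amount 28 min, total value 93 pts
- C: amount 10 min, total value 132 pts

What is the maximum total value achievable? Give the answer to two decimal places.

318.64

Take in order of value per unit:
- C (132/10 per unit): all 10 → value 132, running total 132.00
- A (180/29 per unit): all 29 → value 180, running total 312.00
- B (93/28 per unit): 2 of 28 → value 2×93/28 = 6.6429, running total 318.64
Total 318.64.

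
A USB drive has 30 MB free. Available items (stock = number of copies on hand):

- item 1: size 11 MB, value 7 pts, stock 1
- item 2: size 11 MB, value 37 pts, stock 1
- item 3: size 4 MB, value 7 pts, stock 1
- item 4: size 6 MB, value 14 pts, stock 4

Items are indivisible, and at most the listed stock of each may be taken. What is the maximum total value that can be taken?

79 pts

Best selections within size 30 and stock limits:
- 1×item 2 + 3×item 4: size 29, value 79
- 1×item 2 + 1×item 3 + 2×item 4: size 27, value 72
- 1×item 2 + 2×item 4: size 23, value 65
Best: 79 pts.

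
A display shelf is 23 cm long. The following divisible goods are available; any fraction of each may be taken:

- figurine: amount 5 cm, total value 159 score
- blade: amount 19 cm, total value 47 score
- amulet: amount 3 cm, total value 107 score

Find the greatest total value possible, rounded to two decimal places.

Take in order of value per unit:
- amulet (107/3 per unit): all 3 → value 107, running total 107.00
- figurine (159/5 per unit): all 5 → value 159, running total 266.00
- blade (47/19 per unit): 15 of 19 → value 15×47/19 = 37.1053, running total 303.11
Total 303.11.

303.11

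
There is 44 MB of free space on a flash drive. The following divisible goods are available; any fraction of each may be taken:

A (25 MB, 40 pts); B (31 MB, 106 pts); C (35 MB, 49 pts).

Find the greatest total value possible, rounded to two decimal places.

126.80

Take in order of value per unit:
- B (106/31 per unit): all 31 → value 106, running total 106.00
- A (40/25 per unit): 13 of 25 → value 13×40/25 = 20.8000, running total 126.80
Total 126.80.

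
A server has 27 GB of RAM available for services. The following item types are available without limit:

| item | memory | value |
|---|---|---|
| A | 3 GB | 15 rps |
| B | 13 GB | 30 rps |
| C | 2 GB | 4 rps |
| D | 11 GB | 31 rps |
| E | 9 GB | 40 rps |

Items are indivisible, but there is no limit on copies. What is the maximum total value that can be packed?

Best value-per-unit is A at 15/3, and filling with it alone uses memory 9×3=27. No mix of the others beats 9×15 = 135.

135 rps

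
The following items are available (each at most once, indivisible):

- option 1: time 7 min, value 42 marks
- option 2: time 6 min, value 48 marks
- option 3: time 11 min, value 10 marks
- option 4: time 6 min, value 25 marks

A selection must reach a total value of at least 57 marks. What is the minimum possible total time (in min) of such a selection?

Subsets with value ≥ 57, sorted by total time:
- option 2+option 4: time 12, value 73
- option 1+option 2: time 13, value 90
Minimum time: 12 min.

12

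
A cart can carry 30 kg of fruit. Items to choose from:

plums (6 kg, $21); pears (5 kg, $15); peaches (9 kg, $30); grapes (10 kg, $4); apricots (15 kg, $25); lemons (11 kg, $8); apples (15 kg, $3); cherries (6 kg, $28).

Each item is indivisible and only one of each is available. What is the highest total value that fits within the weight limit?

This is a 0/1 knapsack; check combinations near the capacity.
- plums+pears+peaches+cherries: weight 6+5+9+6=26, value 21+15+30+28=94
- peaches+apricots+cherries: weight 9+15+6=30, value 30+25+28=83
- plums+peaches+cherries: weight 6+9+6=21, value 21+30+28=79
- pears+peaches+grapes+cherries: weight 5+9+10+6=30, value 15+30+4+28=77
Best: $94.

$94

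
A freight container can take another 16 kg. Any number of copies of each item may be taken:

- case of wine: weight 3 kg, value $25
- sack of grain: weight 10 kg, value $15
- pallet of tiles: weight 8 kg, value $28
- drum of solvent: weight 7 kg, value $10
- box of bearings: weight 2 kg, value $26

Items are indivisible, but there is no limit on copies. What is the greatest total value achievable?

Best value-per-unit is box of bearings at 26/2, and filling with it alone uses weight 8×2=16. No mix of the others beats 8×26 = 208.

$208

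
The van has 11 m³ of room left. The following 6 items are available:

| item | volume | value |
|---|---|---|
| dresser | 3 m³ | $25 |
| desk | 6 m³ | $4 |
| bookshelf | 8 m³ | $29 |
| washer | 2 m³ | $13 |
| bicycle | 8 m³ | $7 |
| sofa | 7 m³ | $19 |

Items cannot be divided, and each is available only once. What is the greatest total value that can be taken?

Check high-value combinations within 11 m³:
- dresser+bookshelf: volume 3+8=11, value 25+29=54
- dresser+sofa: volume 3+7=10, value 25+19=44
- bookshelf+washer: volume 8+2=10, value 29+13=42
Best: $54.

$54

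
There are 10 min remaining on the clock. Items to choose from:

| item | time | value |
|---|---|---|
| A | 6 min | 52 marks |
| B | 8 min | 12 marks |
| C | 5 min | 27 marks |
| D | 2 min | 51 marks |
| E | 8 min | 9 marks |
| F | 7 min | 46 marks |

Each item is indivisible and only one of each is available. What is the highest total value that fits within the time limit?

103 marks

Check high-value combinations within 10 min:
- A+D: time 6+2=8, value 52+51=103
- D+F: time 2+7=9, value 51+46=97
- C+D: time 5+2=7, value 27+51=78
- B+D: time 8+2=10, value 12+51=63
Best: 103 marks.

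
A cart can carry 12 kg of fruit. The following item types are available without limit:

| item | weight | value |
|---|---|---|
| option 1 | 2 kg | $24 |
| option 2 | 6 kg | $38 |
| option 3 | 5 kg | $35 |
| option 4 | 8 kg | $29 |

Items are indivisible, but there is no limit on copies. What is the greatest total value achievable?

Best value-per-unit is option 1 at 24/2, and filling with it alone uses weight 6×2=12. No mix of the others beats 6×24 = 144.

$144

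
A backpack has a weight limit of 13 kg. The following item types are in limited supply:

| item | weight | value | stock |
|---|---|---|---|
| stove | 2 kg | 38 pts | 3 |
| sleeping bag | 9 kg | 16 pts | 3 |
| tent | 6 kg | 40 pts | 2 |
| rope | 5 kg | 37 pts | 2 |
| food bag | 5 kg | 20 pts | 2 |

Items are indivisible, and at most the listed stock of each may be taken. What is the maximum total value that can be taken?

Top feasible selections:
- 3×stove + 1×tent: weight 12, value 154
- 3×stove + 1×rope: weight 11, value 151
Best: 154 pts.

154 pts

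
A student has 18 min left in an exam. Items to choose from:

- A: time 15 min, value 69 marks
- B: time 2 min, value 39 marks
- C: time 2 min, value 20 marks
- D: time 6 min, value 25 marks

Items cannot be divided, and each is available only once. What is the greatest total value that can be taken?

108 marks

This is a 0/1 knapsack; check combinations near the capacity.
- A+B: time 15+2=17, value 69+39=108
- A+C: time 15+2=17, value 69+20=89
- B+C+D: time 2+2+6=10, value 39+20+25=84
Best: 108 marks.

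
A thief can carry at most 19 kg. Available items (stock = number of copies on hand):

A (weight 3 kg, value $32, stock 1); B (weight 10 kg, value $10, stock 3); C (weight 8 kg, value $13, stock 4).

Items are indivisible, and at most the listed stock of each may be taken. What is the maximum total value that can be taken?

Top feasible selections:
- 1×A + 2×C: weight 19, value 58
- 1×A + 1×C: weight 11, value 45
- 1×A + 1×B: weight 13, value 42
Best: $58.

$58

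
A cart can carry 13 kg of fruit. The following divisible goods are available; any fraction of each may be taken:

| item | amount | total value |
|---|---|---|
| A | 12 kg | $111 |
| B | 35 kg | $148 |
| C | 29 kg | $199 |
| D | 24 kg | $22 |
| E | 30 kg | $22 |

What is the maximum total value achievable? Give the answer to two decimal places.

117.86

Take in order of value per unit:
- A (111/12 per unit): all 12 → value 111, running total 111.00
- C (199/29 per unit): 1 of 29 → value 1×199/29 = 6.8621, running total 117.86
Total 117.86.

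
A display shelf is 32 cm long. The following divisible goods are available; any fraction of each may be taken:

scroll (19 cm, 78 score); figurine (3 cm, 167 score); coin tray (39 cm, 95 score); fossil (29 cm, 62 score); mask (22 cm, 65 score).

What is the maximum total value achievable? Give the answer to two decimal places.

274.55

Take in order of value per unit:
- figurine (167/3 per unit): all 3 → value 167, running total 167.00
- scroll (78/19 per unit): all 19 → value 78, running total 245.00
- mask (65/22 per unit): 10 of 22 → value 10×65/22 = 29.5455, running total 274.55
Total 274.55.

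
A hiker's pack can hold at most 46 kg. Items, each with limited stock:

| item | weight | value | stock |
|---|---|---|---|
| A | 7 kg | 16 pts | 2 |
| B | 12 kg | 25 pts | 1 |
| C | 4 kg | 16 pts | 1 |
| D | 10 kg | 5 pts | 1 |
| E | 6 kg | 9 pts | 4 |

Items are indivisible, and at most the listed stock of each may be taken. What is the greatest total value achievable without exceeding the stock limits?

Best selections within weight 46 and stock limits:
- 2×A + 1×B + 1×C + 2×E: weight 42, value 91
- 2×A + 1×B + 1×C + 1×D + 1×E: weight 46, value 87
- 1×A + 1×B + 1×C + 3×E: weight 41, value 84
Best: 91 pts.

91 pts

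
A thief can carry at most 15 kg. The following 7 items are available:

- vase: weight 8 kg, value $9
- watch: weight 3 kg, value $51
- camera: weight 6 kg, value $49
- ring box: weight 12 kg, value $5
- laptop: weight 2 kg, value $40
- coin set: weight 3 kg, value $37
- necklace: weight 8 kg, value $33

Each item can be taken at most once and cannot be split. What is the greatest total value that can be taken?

$177

This is a 0/1 knapsack; check combinations near the capacity.
- watch+camera+laptop+coin set: weight 3+6+2+3=14, value 51+49+40+37=177
- watch+camera+laptop: weight 3+6+2=11, value 51+49+40=140
- watch+camera+coin set: weight 3+6+3=12, value 51+49+37=137
- watch+laptop+coin set: weight 3+2+3=8, value 51+40+37=128
- camera+laptop+coin set: weight 6+2+3=11, value 49+40+37=126
Best: $177.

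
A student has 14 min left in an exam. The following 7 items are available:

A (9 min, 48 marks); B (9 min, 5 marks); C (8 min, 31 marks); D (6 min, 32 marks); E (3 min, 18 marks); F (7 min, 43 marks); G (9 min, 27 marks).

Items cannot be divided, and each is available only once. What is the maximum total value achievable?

75 marks

Check high-value combinations within 14 min:
- D+F: time 6+7=13, value 32+43=75
- A+E: time 9+3=12, value 48+18=66
- C+D: time 8+6=14, value 31+32=63
Best: 75 marks.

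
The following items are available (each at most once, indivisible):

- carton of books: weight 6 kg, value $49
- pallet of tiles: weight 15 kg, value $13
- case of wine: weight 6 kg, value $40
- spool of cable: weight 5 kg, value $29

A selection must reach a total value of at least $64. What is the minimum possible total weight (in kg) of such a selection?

Subsets with value ≥ 64, sorted by total weight:
- carton of books+spool of cable: weight 11, value 78
- case of wine+spool of cable: weight 11, value 69
- carton of books+case of wine: weight 12, value 89
- carton of books+case of wine+spool of cable: weight 17, value 118
Minimum weight: 11 kg.

11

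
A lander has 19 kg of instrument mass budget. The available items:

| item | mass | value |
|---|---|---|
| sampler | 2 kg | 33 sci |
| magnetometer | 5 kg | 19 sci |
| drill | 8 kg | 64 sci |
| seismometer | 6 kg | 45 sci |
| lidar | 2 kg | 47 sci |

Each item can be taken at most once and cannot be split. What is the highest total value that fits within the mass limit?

This is a 0/1 knapsack; check combinations near the capacity.
- sampler+drill+seismometer+lidar: mass 2+8+6+2=18, value 33+64+45+47=189
- sampler+magnetometer+drill+lidar: mass 2+5+8+2=17, value 33+19+64+47=163
- drill+seismometer+lidar: mass 8+6+2=16, value 64+45+47=156
- sampler+drill+lidar: mass 2+8+2=12, value 33+64+47=144
Best: 189 sci.

189 sci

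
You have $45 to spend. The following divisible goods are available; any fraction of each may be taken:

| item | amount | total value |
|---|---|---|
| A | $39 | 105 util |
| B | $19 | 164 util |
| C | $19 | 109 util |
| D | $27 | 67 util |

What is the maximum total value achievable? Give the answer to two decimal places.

291.85

Take in order of value per unit:
- B (164/19 per unit): all 19 → value 164, running total 164.00
- C (109/19 per unit): all 19 → value 109, running total 273.00
- A (105/39 per unit): 7 of 39 → value 7×105/39 = 18.8462, running total 291.85
Total 291.85.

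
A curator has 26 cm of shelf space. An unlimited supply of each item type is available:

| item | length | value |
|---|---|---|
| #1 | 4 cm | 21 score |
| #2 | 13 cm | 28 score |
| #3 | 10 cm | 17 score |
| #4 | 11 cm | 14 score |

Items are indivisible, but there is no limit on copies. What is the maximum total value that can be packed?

Best value-per-unit is #1 at 21/4, and filling with it alone uses length 6×4=24. No mix of the others beats 6×21 = 126.

126 score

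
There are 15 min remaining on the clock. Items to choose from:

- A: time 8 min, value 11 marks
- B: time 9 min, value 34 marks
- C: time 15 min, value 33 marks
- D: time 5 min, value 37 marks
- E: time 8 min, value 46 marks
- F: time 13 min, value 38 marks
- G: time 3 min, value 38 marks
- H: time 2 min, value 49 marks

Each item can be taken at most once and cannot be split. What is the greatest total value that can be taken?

133 marks

Check high-value combinations within 15 min:
- E+G+H: time 8+3+2=13, value 46+38+49=133
- D+E+H: time 5+8+2=15, value 37+46+49=132
- D+G+H: time 5+3+2=10, value 37+38+49=124
- B+G+H: time 9+3+2=14, value 34+38+49=121
Best: 133 marks.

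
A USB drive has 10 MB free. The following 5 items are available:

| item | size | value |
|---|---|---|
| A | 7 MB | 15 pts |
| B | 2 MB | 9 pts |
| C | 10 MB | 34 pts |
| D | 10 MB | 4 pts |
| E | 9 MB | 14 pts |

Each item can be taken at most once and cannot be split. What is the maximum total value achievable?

34 pts

Check high-value combinations within 10 MB:
- C: size 10, value 34
- A+B: size 7+2=9, value 15+9=24
- A: size 7, value 15
- E: size 9, value 14
Best: 34 pts.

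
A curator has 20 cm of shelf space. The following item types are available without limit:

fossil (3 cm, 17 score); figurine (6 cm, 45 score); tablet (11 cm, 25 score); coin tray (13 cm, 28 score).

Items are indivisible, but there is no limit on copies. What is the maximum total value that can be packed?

135 score

Best value-per-unit is figurine at 45/6, and filling with it alone uses length 3×6=18. No mix of the others beats 3×45 = 135.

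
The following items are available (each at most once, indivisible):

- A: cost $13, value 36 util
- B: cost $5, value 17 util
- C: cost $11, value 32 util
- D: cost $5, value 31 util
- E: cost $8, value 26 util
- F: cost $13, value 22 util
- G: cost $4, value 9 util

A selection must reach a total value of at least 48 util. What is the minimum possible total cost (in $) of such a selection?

Subsets with value ≥ 48, sorted by total cost:
- B+D: cost 10, value 48
- D+E: cost 13, value 57
Minimum cost: 10 $.

10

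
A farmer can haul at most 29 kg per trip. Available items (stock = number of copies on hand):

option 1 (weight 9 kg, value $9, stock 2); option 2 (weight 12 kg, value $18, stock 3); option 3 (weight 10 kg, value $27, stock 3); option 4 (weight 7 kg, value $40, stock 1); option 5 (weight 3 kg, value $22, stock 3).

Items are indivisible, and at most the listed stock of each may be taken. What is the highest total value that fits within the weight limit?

Top feasible selections:
- 1×option 3 + 1×option 4 + 3×option 5: weight 26, value 133
- 1×option 2 + 1×option 4 + 3×option 5: weight 28, value 124
- 2×option 3 + 3×option 5: weight 29, value 120
- 1×option 1 + 1×option 4 + 3×option 5: weight 25, value 115
Best: $133.

$133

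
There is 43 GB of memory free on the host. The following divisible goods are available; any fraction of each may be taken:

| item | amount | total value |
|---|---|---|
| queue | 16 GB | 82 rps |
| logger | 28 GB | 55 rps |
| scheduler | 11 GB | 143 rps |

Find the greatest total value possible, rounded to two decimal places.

Take in order of value per unit:
- scheduler (143/11 per unit): all 11 → value 143, running total 143.00
- queue (82/16 per unit): all 16 → value 82, running total 225.00
- logger (55/28 per unit): 16 of 28 → value 16×55/28 = 31.4286, running total 256.43
Total 256.43.

256.43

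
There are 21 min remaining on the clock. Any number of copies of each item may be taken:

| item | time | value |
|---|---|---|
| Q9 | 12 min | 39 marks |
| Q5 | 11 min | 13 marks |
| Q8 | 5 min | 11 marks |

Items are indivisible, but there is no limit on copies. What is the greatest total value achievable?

50 marks

Best value-per-unit is Q9 at 39/12; filling with it alone gives 1×39 = 39.
Optimal mix: 1×Q9 + 1×Q8 → time 17, value 50.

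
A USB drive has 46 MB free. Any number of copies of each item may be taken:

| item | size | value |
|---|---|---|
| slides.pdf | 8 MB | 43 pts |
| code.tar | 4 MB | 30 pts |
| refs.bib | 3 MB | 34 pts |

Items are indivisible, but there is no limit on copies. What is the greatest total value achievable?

Best value-per-unit is refs.bib at 34/3, and filling with it alone uses size 15×3=45. No mix of the others beats 15×34 = 510.

510 pts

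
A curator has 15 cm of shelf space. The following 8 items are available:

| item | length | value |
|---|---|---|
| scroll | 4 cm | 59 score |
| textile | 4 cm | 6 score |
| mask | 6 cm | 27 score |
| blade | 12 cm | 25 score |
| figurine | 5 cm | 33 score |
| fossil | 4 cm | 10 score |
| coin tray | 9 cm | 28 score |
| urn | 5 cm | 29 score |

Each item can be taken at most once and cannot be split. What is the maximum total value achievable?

121 score

Check high-value combinations within 15 cm:
- scroll+figurine+urn: length 4+5+5=14, value 59+33+29=121
- scroll+mask+figurine: length 4+6+5=15, value 59+27+33=119
- scroll+mask+urn: length 4+6+5=15, value 59+27+29=115
- scroll+figurine+fossil: length 4+5+4=13, value 59+33+10=102
Best: 121 score.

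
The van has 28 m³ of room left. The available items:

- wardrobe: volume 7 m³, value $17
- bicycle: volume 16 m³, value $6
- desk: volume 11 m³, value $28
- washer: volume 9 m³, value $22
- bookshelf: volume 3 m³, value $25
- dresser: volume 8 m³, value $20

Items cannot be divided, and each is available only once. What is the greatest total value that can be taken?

$84

This is a 0/1 knapsack; check combinations near the capacity.
- wardrobe+washer+bookshelf+dresser: volume 7+9+3+8=27, value 17+22+25+20=84
- desk+washer+bookshelf: volume 11+9+3=23, value 28+22+25=75
- desk+bookshelf+dresser: volume 11+3+8=22, value 28+25+20=73
Best: $84.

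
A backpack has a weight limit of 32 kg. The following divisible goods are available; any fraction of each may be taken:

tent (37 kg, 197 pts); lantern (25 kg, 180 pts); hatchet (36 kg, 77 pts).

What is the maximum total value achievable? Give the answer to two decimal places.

217.27

Take in order of value per unit:
- lantern (180/25 per unit): all 25 → value 180, running total 180.00
- tent (197/37 per unit): 7 of 37 → value 7×197/37 = 37.2703, running total 217.27
Total 217.27.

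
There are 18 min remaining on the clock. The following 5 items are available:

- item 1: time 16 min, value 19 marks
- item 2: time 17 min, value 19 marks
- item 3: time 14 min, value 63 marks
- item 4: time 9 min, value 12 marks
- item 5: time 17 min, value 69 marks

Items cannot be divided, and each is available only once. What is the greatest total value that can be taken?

69 marks

Check high-value combinations within 18 min:
- item 5: time 17, value 69
- item 3: time 14, value 63
- item 1: time 16, value 19
Best: 69 marks.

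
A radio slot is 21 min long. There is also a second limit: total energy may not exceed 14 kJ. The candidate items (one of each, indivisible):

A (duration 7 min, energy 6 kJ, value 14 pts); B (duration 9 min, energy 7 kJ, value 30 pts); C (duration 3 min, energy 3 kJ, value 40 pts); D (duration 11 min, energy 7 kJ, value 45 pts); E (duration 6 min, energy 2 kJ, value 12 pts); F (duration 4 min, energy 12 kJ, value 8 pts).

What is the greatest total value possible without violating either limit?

Feasible sets respecting both limits:
- C+D+E: duration 20, energy 12, value 97
- C+D: duration 14, energy 10, value 85
- B+C+E: duration 18, energy 12, value 82
- B+D: duration 20, energy 14, value 75
Best: 97 pts.

97 pts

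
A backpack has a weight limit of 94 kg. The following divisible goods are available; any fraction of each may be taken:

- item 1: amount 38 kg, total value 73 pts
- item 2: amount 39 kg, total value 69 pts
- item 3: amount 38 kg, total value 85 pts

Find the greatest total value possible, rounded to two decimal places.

Take in order of value per unit:
- item 3 (85/38 per unit): all 38 → value 85, running total 85.00
- item 1 (73/38 per unit): all 38 → value 73, running total 158.00
- item 2 (69/39 per unit): 18 of 39 → value 18×69/39 = 31.8462, running total 189.85
Total 189.85.

189.85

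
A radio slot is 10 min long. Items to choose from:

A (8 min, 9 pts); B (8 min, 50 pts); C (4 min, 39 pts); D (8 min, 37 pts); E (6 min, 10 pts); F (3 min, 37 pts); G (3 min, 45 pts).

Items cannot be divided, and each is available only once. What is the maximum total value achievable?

Check high-value combinations within 10 min:
- C+F+G: duration 4+3+3=10, value 39+37+45=121
- C+G: duration 4+3=7, value 39+45=84
- F+G: duration 3+3=6, value 37+45=82
- C+F: duration 4+3=7, value 39+37=76
Best: 121 pts.

121 pts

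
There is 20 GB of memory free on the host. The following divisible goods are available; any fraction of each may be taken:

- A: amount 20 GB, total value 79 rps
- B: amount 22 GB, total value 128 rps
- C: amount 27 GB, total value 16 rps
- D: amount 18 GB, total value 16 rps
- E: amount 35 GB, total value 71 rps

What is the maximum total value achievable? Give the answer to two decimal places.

Take in order of value per unit:
- B (128/22 per unit): 20 of 22 → value 20×128/22 = 116.3636, running total 116.36
Total 116.36.

116.36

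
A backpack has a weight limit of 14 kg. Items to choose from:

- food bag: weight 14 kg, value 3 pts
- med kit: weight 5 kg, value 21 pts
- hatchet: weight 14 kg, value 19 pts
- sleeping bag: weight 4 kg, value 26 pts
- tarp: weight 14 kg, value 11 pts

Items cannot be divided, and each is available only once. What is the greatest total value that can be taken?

Check high-value combinations within 14 kg:
- med kit+sleeping bag: weight 5+4=9, value 21+26=47
- sleeping bag: weight 4, value 26
- med kit: weight 5, value 21
- hatchet: weight 14, value 19
- tarp: weight 14, value 11
Best: 47 pts.

47 pts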